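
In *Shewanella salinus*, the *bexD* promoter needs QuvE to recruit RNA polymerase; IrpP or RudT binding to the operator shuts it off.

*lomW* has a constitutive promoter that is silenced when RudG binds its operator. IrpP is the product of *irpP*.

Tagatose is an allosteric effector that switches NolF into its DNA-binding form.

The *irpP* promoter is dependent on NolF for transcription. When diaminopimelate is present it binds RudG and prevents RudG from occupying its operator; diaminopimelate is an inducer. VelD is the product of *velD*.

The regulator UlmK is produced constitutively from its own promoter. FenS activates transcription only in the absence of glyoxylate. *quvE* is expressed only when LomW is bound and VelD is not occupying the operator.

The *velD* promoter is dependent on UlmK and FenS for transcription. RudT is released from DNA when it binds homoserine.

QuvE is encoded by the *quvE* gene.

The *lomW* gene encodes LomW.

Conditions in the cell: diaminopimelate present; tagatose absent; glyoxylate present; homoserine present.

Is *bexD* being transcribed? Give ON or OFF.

ON

UlmK is produced constitutively and is active.
Glyoxylate is present, so FenS is inactive.
Required activator FenS is absent, so *velD* is not transcribed.
So VelD is not produced.
Diaminopimelate is present, so RudG is inactive.
With no repressor bound, *lomW* is transcribed.
So LomW is produced and active.
No repressor is bound and LomW is active, so *quvE* is transcribed.
So QuvE is produced and active.
Tagatose is absent, so NolF is inactive.
Required activator NolF is absent, so *irpP* is not transcribed.
So IrpP is not produced.
Homoserine is present, so RudT is inactive.
No repressor is bound and QuvE is active, so *bexD* is transcribed.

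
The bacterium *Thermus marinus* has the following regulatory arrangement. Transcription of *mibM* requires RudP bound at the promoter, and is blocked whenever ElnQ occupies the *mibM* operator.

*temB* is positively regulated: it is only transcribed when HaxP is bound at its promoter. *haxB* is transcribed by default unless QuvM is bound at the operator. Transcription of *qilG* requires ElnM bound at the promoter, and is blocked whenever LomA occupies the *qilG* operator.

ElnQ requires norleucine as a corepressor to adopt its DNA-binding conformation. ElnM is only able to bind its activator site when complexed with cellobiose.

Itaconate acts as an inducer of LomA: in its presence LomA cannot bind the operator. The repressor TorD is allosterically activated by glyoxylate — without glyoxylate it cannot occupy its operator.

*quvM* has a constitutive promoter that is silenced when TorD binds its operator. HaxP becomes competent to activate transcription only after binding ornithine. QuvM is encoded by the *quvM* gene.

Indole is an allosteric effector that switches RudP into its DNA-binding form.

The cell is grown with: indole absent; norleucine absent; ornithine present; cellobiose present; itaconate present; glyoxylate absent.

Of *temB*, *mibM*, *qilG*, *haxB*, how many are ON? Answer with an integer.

2

Ornithine is present, so HaxP is active.
No repressor is bound and HaxP is active, so *temB* is transcribed.
→ *temB* is ON.
Indole is absent, so RudP is inactive.
Norleucine is absent, so ElnQ is inactive.
Required activator RudP is absent, so *mibM* is not transcribed.
→ *mibM* is OFF.
Cellobiose is present, so ElnM is active.
Itaconate is present, so LomA is inactive.
No repressor is bound and ElnM is active, so *qilG* is transcribed.
→ *qilG* is ON.
Glyoxylate is absent, so TorD is inactive.
With no repressor bound, *quvM* is transcribed.
So QuvM is produced and active.
With repressor QuvM bound, *haxB* is not transcribed.
→ *haxB* is OFF.
2 of the 4 genes are transcribed.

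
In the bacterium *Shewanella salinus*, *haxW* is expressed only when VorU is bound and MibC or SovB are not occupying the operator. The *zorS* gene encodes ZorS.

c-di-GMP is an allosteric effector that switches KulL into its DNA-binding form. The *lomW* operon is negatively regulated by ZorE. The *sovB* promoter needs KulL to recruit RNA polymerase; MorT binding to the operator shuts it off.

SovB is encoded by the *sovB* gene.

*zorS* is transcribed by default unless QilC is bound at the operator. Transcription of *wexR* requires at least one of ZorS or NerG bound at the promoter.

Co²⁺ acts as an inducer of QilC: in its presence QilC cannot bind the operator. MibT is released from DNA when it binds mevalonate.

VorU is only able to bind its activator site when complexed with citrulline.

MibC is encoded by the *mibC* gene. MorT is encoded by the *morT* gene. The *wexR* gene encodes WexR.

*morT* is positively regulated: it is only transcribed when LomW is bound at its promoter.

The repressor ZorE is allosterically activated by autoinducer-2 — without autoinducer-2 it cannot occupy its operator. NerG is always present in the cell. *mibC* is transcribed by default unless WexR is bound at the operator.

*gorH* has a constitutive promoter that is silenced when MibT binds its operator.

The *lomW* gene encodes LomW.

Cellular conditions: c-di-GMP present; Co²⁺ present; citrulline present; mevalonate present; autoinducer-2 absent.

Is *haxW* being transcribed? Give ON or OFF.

ON

Citrulline is present, so VorU is active.
Co²⁺ is present, so QilC is inactive.
With no repressor bound, *zorS* is transcribed.
So ZorS is produced and active.
NerG is produced constitutively and is active.
Activator ZorS is present, so *wexR* is transcribed.
So WexR is produced and active.
With repressor WexR bound, *mibC* is not transcribed.
So MibC is not produced.
Autoinducer-2 is absent, so ZorE is inactive.
With no repressor bound, *lomW* is transcribed.
So LomW is produced and active.
No repressor is bound and LomW is active, so *morT* is transcribed.
So MorT is produced and active.
c-di-GMP is present, so KulL is active.
With repressor MorT bound, *sovB* is not transcribed.
So SovB is not produced.
No repressor is bound and VorU is active, so *haxW* is transcribed.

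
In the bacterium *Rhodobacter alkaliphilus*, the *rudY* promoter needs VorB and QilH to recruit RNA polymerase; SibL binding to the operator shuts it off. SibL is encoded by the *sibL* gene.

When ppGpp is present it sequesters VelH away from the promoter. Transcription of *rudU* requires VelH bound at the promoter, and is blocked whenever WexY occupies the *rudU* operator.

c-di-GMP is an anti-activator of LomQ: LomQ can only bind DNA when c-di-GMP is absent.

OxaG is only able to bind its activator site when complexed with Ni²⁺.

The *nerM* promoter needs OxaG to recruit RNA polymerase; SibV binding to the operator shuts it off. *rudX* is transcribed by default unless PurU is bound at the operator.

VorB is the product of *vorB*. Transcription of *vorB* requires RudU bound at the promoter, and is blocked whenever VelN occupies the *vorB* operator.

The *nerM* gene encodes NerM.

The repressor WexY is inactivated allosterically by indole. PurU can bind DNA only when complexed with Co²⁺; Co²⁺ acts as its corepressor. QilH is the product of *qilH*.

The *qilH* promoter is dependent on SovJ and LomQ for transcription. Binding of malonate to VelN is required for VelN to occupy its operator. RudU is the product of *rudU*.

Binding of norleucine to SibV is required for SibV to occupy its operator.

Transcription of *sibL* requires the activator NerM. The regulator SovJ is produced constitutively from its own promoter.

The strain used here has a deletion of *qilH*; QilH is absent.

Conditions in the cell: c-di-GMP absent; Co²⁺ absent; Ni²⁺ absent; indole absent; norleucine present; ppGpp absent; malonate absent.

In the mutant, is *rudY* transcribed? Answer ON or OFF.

Ni²⁺ is absent, so OxaG is inactive.
Norleucine is present, so SibV is active.
With repressor SibV bound, *nerM* is not transcribed.
So NerM is not produced.
Required activator NerM is absent, so *sibL* is not transcribed.
So SibL is not produced.
Malonate is absent, so VelN is inactive.
Indole is absent, so WexY is active.
ppGpp is absent, so VelH is active.
With repressor WexY bound, *rudU* is not transcribed.
So RudU is not produced.
Required activator RudU is absent, so *vorB* is not transcribed.
So VorB is not produced.
QilH is non-functional in this strain, so it has no effect.
Required activator VorB is absent, so *rudY* is not transcribed.

OFF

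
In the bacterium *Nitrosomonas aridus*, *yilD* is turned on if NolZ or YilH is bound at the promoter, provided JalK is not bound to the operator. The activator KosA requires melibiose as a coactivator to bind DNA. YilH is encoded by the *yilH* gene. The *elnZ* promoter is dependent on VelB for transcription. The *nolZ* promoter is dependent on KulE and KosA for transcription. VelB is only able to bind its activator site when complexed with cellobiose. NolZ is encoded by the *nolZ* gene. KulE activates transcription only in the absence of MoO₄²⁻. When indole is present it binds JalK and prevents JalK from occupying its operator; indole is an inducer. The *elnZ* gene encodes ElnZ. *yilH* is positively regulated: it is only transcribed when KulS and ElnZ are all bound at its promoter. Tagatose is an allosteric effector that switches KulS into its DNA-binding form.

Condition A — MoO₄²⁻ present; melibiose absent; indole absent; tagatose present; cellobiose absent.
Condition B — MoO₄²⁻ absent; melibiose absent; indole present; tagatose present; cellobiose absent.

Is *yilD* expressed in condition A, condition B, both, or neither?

Condition A:
MoO₄²⁻ is present, so KulE is inactive.
Melibiose is absent, so KosA is inactive.
Required activator KulE is absent, so *nolZ* is not transcribed.
So NolZ is not produced.
Indole is absent, so JalK is active.
Tagatose is present, so KulS is active.
Cellobiose is absent, so VelB is inactive.
Required activator VelB is absent, so *elnZ* is not transcribed.
So ElnZ is not produced.
Required activator ElnZ is absent, so *yilH* is not transcribed.
So YilH is not produced.
With repressor JalK bound, *yilD* is not transcribed.
→ *yilD* is OFF in A.
Condition B:
MoO₄²⁻ is absent, so KulE is active.
Melibiose is absent, so KosA is inactive.
Required activator KosA is absent, so *nolZ* is not transcribed.
So NolZ is not produced.
Indole is present, so JalK is inactive.
Tagatose is present, so KulS is active.
Cellobiose is absent, so VelB is inactive.
Required activator VelB is absent, so *elnZ* is not transcribed.
So ElnZ is not produced.
Required activator ElnZ is absent, so *yilH* is not transcribed.
So YilH is not produced.
No activator is available at the *yilD* promoter, so *yilD* is not transcribed.
→ *yilD* is OFF in B.

neither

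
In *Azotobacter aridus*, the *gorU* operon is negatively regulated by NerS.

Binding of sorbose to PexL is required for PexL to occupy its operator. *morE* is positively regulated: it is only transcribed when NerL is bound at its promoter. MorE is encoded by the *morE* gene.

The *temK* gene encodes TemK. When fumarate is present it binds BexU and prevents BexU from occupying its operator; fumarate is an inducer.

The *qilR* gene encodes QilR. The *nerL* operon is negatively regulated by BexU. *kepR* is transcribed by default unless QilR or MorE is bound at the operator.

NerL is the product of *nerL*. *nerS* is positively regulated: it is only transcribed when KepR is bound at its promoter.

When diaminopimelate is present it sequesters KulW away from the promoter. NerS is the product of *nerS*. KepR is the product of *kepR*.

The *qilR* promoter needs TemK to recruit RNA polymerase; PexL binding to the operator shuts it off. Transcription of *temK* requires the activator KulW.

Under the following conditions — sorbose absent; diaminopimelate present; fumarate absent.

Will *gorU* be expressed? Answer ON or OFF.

OFF

Diaminopimelate is present, so KulW is inactive.
Required activator KulW is absent, so *temK* is not transcribed.
So TemK is not produced.
Sorbose is absent, so PexL is inactive.
Required activator TemK is absent, so *qilR* is not transcribed.
So QilR is not produced.
Fumarate is absent, so BexU is active.
With repressor BexU bound, *nerL* is not transcribed.
So NerL is not produced.
Required activator NerL is absent, so *morE* is not transcribed.
So MorE is not produced.
With no repressor bound, *kepR* is transcribed.
So KepR is produced and active.
No repressor is bound and KepR is active, so *nerS* is transcribed.
So NerS is produced and active.
With repressor NerS bound, *gorU* is not transcribed.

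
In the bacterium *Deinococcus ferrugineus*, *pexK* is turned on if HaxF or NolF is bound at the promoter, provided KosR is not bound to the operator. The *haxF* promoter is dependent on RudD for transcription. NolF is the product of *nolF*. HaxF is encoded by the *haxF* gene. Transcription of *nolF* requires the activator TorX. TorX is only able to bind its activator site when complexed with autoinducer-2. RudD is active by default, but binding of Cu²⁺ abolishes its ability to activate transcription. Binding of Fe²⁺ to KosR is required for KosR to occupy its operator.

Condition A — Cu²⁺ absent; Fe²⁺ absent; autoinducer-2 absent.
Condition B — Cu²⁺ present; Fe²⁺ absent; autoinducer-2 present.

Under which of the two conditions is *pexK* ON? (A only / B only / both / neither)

both

Condition A:
Cu²⁺ is absent, so RudD is active.
No repressor is bound and RudD is active, so *haxF* is transcribed.
So HaxF is produced and active.
Fe²⁺ is absent, so KosR is inactive.
Autoinducer-2 is absent, so TorX is inactive.
Required activator TorX is absent, so *nolF* is not transcribed.
So NolF is not produced.
Activator HaxF is present, so *pexK* is transcribed.
→ *pexK* is ON in A.
Condition B:
Cu²⁺ is present, so RudD is inactive.
Required activator RudD is absent, so *haxF* is not transcribed.
So HaxF is not produced.
Fe²⁺ is absent, so KosR is inactive.
Autoinducer-2 is present, so TorX is active.
No repressor is bound and TorX is active, so *nolF* is transcribed.
So NolF is produced and active.
Activator NolF is present, so *pexK* is transcribed.
→ *pexK* is ON in B.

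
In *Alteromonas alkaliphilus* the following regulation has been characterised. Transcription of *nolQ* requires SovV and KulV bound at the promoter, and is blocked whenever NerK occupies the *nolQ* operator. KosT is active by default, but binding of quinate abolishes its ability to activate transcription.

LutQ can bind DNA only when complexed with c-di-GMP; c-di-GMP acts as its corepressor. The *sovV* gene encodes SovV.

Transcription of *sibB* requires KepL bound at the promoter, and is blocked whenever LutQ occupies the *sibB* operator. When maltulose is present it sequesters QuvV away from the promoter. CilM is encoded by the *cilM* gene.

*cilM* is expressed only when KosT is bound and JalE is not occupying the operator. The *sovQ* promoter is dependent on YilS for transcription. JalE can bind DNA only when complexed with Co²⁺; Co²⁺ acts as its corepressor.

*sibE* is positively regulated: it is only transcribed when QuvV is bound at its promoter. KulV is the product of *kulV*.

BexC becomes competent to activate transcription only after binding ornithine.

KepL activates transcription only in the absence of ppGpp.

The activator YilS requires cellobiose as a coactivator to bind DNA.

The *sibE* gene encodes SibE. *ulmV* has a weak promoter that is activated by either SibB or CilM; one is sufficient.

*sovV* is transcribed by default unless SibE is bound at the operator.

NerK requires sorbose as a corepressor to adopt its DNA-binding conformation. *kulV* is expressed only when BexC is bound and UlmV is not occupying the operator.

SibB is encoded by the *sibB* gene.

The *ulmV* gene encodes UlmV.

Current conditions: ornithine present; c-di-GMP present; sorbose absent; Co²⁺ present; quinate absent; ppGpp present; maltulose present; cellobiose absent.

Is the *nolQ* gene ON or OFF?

Maltulose is present, so QuvV is inactive.
Required activator QuvV is absent, so *sibE* is not transcribed.
So SibE is not produced.
With no repressor bound, *sovV* is transcribed.
So SovV is produced and active.
ppGpp is present, so KepL is inactive.
c-di-GMP is present, so LutQ is active.
With repressor LutQ bound, *sibB* is not transcribed.
So SibB is not produced.
Quinate is absent, so KosT is active.
Co²⁺ is present, so JalE is active.
With repressor JalE bound, *cilM* is not transcribed.
So CilM is not produced.
No activator is available at the *ulmV* promoter, so *ulmV* is not transcribed.
So UlmV is not produced.
Ornithine is present, so BexC is active.
No repressor is bound and BexC is active, so *kulV* is transcribed.
So KulV is produced and active.
Sorbose is absent, so NerK is inactive.
No repressor is bound and SovV and KulV are active, so *nolQ* is transcribed.

ON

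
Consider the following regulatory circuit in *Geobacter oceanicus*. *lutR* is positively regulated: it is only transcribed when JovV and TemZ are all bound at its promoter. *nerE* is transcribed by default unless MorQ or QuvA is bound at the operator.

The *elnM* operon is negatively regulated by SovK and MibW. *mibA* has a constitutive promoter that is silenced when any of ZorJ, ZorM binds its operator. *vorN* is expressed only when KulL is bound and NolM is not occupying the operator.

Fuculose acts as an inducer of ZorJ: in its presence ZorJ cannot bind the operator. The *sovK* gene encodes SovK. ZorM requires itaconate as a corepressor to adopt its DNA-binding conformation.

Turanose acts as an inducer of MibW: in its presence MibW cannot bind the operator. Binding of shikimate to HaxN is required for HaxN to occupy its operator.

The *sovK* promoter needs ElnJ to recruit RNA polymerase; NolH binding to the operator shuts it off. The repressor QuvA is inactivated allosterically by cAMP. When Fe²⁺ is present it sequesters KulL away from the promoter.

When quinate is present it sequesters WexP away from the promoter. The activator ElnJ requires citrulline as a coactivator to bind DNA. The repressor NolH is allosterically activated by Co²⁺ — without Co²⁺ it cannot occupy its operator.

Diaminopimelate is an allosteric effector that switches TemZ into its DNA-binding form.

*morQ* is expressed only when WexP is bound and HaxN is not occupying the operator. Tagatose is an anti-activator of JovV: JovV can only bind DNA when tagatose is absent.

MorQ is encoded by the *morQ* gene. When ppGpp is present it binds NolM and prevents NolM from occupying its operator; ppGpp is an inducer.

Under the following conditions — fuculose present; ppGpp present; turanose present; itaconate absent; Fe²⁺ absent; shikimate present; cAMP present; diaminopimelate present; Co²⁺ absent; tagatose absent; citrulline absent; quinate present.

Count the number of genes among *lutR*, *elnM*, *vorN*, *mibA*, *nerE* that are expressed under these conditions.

Tagatose is absent, so JovV is active.
Diaminopimelate is present, so TemZ is active.
No repressor is bound and JovV and TemZ are active, so *lutR* is transcribed.
→ *lutR* is ON.
Citrulline is absent, so ElnJ is inactive.
Co²⁺ is absent, so NolH is inactive.
Required activator ElnJ is absent, so *sovK* is not transcribed.
So SovK is not produced.
Turanose is present, so MibW is inactive.
With no repressor bound, *elnM* is transcribed.
→ *elnM* is ON.
Fe²⁺ is absent, so KulL is active.
ppGpp is present, so NolM is inactive.
No repressor is bound and KulL is active, so *vorN* is transcribed.
→ *vorN* is ON.
Fuculose is present, so ZorJ is inactive.
Itaconate is absent, so ZorM is inactive.
With no repressor bound, *mibA* is transcribed.
→ *mibA* is ON.
Quinate is present, so WexP is inactive.
Shikimate is present, so HaxN is active.
With repressor HaxN bound, *morQ* is not transcribed.
So MorQ is not produced.
cAMP is present, so QuvA is inactive.
With no repressor bound, *nerE* is transcribed.
→ *nerE* is ON.
5 of the 5 genes are transcribed.

5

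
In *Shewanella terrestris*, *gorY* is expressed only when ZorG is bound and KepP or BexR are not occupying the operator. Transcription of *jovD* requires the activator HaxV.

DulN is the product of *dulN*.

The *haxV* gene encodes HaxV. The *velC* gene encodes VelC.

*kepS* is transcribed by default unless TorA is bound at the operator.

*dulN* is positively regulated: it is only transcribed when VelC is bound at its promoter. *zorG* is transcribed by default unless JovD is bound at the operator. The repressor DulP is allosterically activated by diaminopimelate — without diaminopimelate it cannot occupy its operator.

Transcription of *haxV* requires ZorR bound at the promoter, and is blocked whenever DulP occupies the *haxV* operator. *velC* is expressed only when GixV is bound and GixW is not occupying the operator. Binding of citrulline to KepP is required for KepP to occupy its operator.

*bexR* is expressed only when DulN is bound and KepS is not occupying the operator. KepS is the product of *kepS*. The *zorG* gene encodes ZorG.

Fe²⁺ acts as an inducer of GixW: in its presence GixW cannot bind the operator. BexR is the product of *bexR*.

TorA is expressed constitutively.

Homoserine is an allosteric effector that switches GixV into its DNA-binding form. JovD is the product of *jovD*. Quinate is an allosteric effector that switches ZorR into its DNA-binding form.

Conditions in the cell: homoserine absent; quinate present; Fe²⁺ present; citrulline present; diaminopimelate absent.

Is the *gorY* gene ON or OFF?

Citrulline is present, so KepP is active.
Diaminopimelate is absent, so DulP is inactive.
Quinate is present, so ZorR is active.
No repressor is bound and ZorR is active, so *haxV* is transcribed.
So HaxV is produced and active.
No repressor is bound and HaxV is active, so *jovD* is transcribed.
So JovD is produced and active.
With repressor JovD bound, *zorG* is not transcribed.
So ZorG is not produced.
TorA is produced constitutively and is active.
With repressor TorA bound, *kepS* is not transcribed.
So KepS is not produced.
Fe²⁺ is present, so GixW is inactive.
Homoserine is absent, so GixV is inactive.
Required activator GixV is absent, so *velC* is not transcribed.
So VelC is not produced.
Required activator VelC is absent, so *dulN* is not transcribed.
So DulN is not produced.
Required activator DulN is absent, so *bexR* is not transcribed.
So BexR is not produced.
With repressor KepP bound, *gorY* is not transcribed.

OFF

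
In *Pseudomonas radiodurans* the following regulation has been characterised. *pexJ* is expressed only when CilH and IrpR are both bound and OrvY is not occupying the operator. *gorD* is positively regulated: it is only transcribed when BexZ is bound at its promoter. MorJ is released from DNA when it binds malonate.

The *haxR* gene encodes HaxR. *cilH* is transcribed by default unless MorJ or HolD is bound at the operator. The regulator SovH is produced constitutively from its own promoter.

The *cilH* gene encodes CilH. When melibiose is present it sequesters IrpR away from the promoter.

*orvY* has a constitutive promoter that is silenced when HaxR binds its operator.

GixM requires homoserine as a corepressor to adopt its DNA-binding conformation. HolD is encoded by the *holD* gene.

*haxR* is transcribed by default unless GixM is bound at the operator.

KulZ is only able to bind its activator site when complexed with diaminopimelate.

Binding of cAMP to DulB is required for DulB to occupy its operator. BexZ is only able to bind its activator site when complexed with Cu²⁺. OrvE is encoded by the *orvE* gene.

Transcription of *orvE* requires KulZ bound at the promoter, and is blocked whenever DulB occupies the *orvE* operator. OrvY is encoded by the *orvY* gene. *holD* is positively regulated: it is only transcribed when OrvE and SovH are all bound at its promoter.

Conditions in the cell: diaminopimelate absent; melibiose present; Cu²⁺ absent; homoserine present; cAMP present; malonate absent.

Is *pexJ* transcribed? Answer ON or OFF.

Malonate is absent, so MorJ is active.
cAMP is present, so DulB is active.
Diaminopimelate is absent, so KulZ is inactive.
With repressor DulB bound, *orvE* is not transcribed.
So OrvE is not produced.
SovH is produced constitutively and is active.
Required activator OrvE is absent, so *holD* is not transcribed.
So HolD is not produced.
With repressor MorJ bound, *cilH* is not transcribed.
So CilH is not produced.
Homoserine is present, so GixM is active.
With repressor GixM bound, *haxR* is not transcribed.
So HaxR is not produced.
With no repressor bound, *orvY* is transcribed.
So OrvY is produced and active.
Melibiose is present, so IrpR is inactive.
With repressor OrvY bound, *pexJ* is not transcribed.

OFF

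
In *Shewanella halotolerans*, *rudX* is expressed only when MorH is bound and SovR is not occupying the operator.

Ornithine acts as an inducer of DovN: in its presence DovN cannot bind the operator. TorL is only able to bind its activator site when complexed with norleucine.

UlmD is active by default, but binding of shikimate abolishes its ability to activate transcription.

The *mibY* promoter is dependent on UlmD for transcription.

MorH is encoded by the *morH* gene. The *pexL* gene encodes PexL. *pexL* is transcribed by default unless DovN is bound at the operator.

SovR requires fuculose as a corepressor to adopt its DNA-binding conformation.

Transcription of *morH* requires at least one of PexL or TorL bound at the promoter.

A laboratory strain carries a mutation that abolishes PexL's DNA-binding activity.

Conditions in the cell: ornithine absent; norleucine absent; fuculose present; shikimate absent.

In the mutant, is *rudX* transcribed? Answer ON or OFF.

OFF

PexL is non-functional in this strain, so it has no effect.
Norleucine is absent, so TorL is inactive.
No activator is available at the *morH* promoter, so *morH* is not transcribed.
So MorH is not produced.
Fuculose is present, so SovR is active.
With repressor SovR bound, *rudX* is not transcribed.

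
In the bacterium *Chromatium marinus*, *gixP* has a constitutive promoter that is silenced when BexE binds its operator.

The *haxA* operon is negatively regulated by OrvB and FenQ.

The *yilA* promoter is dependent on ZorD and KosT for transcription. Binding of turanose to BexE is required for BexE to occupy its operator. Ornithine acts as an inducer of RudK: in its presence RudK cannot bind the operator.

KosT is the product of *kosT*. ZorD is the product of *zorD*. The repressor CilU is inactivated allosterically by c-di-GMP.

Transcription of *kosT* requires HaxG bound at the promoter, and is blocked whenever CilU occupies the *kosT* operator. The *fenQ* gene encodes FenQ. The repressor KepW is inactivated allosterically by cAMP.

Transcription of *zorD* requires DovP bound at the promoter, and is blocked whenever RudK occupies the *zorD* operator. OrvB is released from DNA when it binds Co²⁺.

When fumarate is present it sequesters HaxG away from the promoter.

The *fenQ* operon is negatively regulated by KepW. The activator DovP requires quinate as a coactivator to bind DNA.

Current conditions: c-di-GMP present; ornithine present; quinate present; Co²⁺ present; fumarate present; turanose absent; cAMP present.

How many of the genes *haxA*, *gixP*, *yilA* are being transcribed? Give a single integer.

Co²⁺ is present, so OrvB is inactive.
cAMP is present, so KepW is inactive.
With no repressor bound, *fenQ* is transcribed.
So FenQ is produced and active.
With repressor FenQ bound, *haxA* is not transcribed.
→ *haxA* is OFF.
Turanose is absent, so BexE is inactive.
With no repressor bound, *gixP* is transcribed.
→ *gixP* is ON.
Quinate is present, so DovP is active.
Ornithine is present, so RudK is inactive.
No repressor is bound and DovP is active, so *zorD* is transcribed.
So ZorD is produced and active.
Fumarate is present, so HaxG is inactive.
c-di-GMP is present, so CilU is inactive.
Required activator HaxG is absent, so *kosT* is not transcribed.
So KosT is not produced.
Required activator KosT is absent, so *yilA* is not transcribed.
→ *yilA* is OFF.
1 of the 3 genes is transcribed.

1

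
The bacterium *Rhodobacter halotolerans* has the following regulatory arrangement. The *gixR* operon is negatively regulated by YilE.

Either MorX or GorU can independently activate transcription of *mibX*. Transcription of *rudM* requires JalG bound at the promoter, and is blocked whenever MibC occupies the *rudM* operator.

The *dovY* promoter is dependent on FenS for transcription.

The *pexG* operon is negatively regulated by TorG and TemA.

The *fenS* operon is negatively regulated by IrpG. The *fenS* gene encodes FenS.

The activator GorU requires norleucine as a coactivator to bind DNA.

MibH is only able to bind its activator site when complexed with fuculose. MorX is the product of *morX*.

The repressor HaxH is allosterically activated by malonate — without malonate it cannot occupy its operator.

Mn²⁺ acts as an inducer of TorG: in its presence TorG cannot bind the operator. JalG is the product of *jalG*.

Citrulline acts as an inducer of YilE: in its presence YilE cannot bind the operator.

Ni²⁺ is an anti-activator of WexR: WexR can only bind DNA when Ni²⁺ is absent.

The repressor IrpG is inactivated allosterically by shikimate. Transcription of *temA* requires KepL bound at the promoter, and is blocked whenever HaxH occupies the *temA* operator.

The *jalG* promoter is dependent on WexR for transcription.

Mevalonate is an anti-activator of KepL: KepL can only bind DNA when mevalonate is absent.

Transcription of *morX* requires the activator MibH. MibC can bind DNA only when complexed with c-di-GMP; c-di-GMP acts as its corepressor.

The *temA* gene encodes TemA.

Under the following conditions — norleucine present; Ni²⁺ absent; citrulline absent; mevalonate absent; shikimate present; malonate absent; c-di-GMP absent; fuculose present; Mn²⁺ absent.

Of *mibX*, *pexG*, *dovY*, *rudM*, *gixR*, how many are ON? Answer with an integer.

Fuculose is present, so MibH is active.
No repressor is bound and MibH is active, so *morX* is transcribed.
So MorX is produced and active.
Norleucine is present, so GorU is active.
Activator MorX is present, so *mibX* is transcribed.
→ *mibX* is ON.
Mn²⁺ is absent, so TorG is active.
Malonate is absent, so HaxH is inactive.
Mevalonate is absent, so KepL is active.
No repressor is bound and KepL is active, so *temA* is transcribed.
So TemA is produced and active.
With repressor TorG bound, *pexG* is not transcribed.
→ *pexG* is OFF.
Shikimate is present, so IrpG is inactive.
With no repressor bound, *fenS* is transcribed.
So FenS is produced and active.
No repressor is bound and FenS is active, so *dovY* is transcribed.
→ *dovY* is ON.
Ni²⁺ is absent, so WexR is active.
No repressor is bound and WexR is active, so *jalG* is transcribed.
So JalG is produced and active.
c-di-GMP is absent, so MibC is inactive.
No repressor is bound and JalG is active, so *rudM* is transcribed.
→ *rudM* is ON.
Citrulline is absent, so YilE is active.
With repressor YilE bound, *gixR* is not transcribed.
→ *gixR* is OFF.
3 of the 5 genes are transcribed.

3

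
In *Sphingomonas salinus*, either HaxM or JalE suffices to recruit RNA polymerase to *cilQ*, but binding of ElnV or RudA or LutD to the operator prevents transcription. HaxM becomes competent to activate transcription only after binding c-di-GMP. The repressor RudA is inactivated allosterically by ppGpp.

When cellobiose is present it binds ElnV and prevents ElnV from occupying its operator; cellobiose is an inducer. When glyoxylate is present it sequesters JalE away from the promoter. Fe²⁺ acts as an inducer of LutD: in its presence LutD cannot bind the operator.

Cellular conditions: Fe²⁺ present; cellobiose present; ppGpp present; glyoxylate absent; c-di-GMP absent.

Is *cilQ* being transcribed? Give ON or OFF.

Cellobiose is present, so ElnV is inactive.
c-di-GMP is absent, so HaxM is inactive.
ppGpp is present, so RudA is inactive.
Glyoxylate is absent, so JalE is active.
Fe²⁺ is present, so LutD is inactive.
Activator JalE is present, so *cilQ* is transcribed.

ON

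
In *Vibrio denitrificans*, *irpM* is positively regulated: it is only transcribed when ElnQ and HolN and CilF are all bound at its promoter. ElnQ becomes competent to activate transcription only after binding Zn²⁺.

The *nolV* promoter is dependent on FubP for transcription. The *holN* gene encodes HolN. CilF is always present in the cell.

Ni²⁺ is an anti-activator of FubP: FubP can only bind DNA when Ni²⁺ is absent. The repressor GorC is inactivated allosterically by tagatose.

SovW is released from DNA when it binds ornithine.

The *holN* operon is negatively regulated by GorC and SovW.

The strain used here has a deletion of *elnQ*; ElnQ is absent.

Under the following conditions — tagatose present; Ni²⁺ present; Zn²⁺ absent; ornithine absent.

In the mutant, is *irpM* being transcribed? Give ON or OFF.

OFF

ElnQ is non-functional in this strain, so it has no effect.
Tagatose is present, so GorC is inactive.
Ornithine is absent, so SovW is active.
With repressor SovW bound, *holN* is not transcribed.
So HolN is not produced.
CilF is produced constitutively and is active.
Required activator ElnQ is absent, so *irpM* is not transcribed.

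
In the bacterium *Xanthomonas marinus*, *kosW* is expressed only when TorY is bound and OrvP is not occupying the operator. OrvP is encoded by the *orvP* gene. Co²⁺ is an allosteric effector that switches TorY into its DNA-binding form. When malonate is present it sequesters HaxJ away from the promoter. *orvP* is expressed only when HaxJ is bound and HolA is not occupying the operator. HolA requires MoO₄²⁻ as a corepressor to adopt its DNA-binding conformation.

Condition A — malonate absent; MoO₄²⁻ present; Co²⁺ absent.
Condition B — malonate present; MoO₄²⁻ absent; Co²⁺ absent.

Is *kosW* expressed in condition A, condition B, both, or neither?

Condition A:
Malonate is absent, so HaxJ is active.
MoO₄²⁻ is present, so HolA is active.
With repressor HolA bound, *orvP* is not transcribed.
So OrvP is not produced.
Co²⁺ is absent, so TorY is inactive.
Required activator TorY is absent, so *kosW* is not transcribed.
→ *kosW* is OFF in A.
Condition B:
Malonate is present, so HaxJ is inactive.
MoO₄²⁻ is absent, so HolA is inactive.
Required activator HaxJ is absent, so *orvP* is not transcribed.
So OrvP is not produced.
Co²⁺ is absent, so TorY is inactive.
Required activator TorY is absent, so *kosW* is not transcribed.
→ *kosW* is OFF in B.

neither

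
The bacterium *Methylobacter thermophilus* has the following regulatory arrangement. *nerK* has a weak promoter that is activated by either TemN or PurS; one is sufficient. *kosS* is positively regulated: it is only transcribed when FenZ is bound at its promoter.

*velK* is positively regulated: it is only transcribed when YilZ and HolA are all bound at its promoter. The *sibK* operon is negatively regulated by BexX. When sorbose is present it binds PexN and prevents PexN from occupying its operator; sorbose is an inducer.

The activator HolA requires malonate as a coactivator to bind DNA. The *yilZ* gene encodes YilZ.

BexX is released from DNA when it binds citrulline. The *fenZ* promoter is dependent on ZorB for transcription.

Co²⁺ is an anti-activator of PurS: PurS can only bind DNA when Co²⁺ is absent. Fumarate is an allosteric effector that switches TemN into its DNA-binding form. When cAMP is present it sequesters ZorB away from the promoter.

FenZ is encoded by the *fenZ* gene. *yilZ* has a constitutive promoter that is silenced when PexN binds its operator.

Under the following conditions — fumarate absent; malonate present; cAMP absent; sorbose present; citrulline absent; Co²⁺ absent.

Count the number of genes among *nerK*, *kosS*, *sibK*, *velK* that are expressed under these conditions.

3

Fumarate is absent, so TemN is inactive.
Co²⁺ is absent, so PurS is active.
Activator PurS is present, so *nerK* is transcribed.
→ *nerK* is ON.
cAMP is absent, so ZorB is active.
No repressor is bound and ZorB is active, so *fenZ* is transcribed.
So FenZ is produced and active.
No repressor is bound and FenZ is active, so *kosS* is transcribed.
→ *kosS* is ON.
Citrulline is absent, so BexX is active.
With repressor BexX bound, *sibK* is not transcribed.
→ *sibK* is OFF.
Sorbose is present, so PexN is inactive.
With no repressor bound, *yilZ* is transcribed.
So YilZ is produced and active.
Malonate is present, so HolA is active.
No repressor is bound and YilZ and HolA are active, so *velK* is transcribed.
→ *velK* is ON.
3 of the 4 genes are transcribed.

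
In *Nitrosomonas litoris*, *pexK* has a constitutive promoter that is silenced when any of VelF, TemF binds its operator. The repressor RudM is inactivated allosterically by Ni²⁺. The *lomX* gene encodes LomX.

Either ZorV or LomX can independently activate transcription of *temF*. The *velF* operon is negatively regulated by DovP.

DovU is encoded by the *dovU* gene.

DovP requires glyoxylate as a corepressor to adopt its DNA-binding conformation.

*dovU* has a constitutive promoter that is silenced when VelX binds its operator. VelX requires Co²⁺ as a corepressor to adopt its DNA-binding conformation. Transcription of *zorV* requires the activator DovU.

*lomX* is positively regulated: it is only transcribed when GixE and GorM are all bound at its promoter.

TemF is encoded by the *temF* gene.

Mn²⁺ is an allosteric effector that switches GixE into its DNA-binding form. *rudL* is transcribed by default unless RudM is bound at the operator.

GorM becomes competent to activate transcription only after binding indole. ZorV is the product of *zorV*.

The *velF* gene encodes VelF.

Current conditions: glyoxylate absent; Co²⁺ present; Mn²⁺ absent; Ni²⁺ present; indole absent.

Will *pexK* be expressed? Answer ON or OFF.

OFF

Glyoxylate is absent, so DovP is inactive.
With no repressor bound, *velF* is transcribed.
So VelF is produced and active.
Co²⁺ is present, so VelX is active.
With repressor VelX bound, *dovU* is not transcribed.
So DovU is not produced.
Required activator DovU is absent, so *zorV* is not transcribed.
So ZorV is not produced.
Mn²⁺ is absent, so GixE is inactive.
Indole is absent, so GorM is inactive.
Required activator GixE is absent, so *lomX* is not transcribed.
So LomX is not produced.
No activator is available at the *temF* promoter, so *temF* is not transcribed.
So TemF is not produced.
With repressor VelF bound, *pexK* is not transcribed.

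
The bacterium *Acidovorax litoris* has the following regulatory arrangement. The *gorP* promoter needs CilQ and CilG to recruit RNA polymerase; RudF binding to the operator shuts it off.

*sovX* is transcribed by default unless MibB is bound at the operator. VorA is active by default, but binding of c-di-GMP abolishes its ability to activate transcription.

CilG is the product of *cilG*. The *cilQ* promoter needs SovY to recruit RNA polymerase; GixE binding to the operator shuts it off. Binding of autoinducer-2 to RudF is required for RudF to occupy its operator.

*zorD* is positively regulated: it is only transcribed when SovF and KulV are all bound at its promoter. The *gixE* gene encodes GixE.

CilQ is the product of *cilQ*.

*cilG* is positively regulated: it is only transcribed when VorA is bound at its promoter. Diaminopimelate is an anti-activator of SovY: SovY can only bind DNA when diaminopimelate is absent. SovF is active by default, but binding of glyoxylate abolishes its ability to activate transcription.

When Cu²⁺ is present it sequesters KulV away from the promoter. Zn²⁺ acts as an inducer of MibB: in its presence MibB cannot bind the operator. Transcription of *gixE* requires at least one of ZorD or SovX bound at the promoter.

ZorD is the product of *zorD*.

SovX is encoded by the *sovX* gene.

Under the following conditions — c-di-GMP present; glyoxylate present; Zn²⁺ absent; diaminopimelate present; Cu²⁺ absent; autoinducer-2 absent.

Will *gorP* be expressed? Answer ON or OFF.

Autoinducer-2 is absent, so RudF is inactive.
Diaminopimelate is present, so SovY is inactive.
Glyoxylate is present, so SovF is inactive.
Cu²⁺ is absent, so KulV is active.
Required activator SovF is absent, so *zorD* is not transcribed.
So ZorD is not produced.
Zn²⁺ is absent, so MibB is active.
With repressor MibB bound, *sovX* is not transcribed.
So SovX is not produced.
No activator is available at the *gixE* promoter, so *gixE* is not transcribed.
So GixE is not produced.
Required activator SovY is absent, so *cilQ* is not transcribed.
So CilQ is not produced.
c-di-GMP is present, so VorA is inactive.
Required activator VorA is absent, so *cilG* is not transcribed.
So CilG is not produced.
Required activator CilQ is absent, so *gorP* is not transcribed.

OFF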